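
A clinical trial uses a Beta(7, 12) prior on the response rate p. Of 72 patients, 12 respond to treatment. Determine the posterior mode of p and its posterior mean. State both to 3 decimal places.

MAP = 0.202; posterior mean = 0.209

Posterior: Beta(7+12, 12+60) = Beta(19, 72).
Mode = (19−1)/(19+72−2) = 18/89 = 0.202.
Mean = 19/(19+72) = 19/91 = 0.209.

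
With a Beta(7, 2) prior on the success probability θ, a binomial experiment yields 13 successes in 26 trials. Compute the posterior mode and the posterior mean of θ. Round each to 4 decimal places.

Posterior: Beta(7+13, 2+13) = Beta(20, 15).
Mode = (20−1)/(20+15−2) = 19/33 = 0.5758.
Mean = 20/(20+15) = 20/35 = 0.5714.

MAP: 0.5758. Posterior mean: 0.5714.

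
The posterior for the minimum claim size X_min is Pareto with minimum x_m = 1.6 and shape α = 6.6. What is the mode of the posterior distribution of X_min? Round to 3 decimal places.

1.600

The Pareto density is strictly decreasing on [x_m, ∞), so the mode is x_m = 1.600.
Mean = α·x_m/(α−1) = 6.6·1.6/5.6 = 1.886.
This is the posterior mode — the MAP estimate.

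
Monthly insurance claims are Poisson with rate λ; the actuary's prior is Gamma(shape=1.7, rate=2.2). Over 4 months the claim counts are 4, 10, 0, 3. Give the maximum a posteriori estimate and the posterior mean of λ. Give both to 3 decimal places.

maximum a posteriori estimate = 2.855, posterior mean = 3.016

Σ counts = 17. Posterior: Gamma(shape = 1.7+17 = 18.7, rate = 2.2+4 = 6.2).
Mode = (α−1)/β = 17.7/6.2 = 2.855.
Mean = α/β = 18.7/6.2 = 3.016.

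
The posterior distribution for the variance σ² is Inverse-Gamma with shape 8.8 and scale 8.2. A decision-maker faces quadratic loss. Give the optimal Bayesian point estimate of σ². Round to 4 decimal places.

Mode = β/(α+1) = 8.2/9.8 = 0.8367.
Mean = β/(α−1) = 8.2/7.8 = 1.0513.
Quadratic loss ⇒ the optimal estimator is the posterior mean.

1.0513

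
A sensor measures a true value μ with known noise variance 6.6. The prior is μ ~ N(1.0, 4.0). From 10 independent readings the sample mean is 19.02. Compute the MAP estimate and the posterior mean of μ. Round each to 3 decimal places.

μ_MAP = 16.468, E[μ|data] = 16.468

Posterior for μ is Normal. Precision-weighted mean: (1/4.0·1.0 + 10/6.6·19.02) / (1/4.0 + 10/6.6) = 16.468.
A Normal posterior is symmetric, so mode = mean.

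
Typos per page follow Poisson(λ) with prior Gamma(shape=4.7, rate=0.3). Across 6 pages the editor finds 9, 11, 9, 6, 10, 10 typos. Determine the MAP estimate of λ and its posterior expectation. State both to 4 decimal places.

λ_MAP = 9.3175, E[λ|data] = 9.4762

Σ counts = 55. Posterior: Gamma(shape = 4.7+55 = 59.7, rate = 0.3+6 = 6.3).
Mode = (α−1)/β = 58.7/6.3 = 9.3175.
Mean = α/β = 59.7/6.3 = 9.4762.
Mean > mode: the posterior has a right tail.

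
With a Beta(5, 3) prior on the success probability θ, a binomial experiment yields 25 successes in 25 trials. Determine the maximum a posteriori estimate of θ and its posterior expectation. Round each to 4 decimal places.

θ_MAP = 0.9355, E[θ|data] = 0.9091

Posterior: Beta(5+25, 3+0) = Beta(30, 3).
Mode = (30−1)/(30+3−2) = 29/31 = 0.9355.
Mean = 30/(30+3) = 30/33 = 0.9091.
The mean is pulled below the mode by the posterior's left skew.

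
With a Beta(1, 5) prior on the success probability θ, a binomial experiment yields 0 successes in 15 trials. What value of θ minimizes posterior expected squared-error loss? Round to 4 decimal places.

Posterior: Beta(1+0, 5+15) = Beta(1, 20).
Since α = 1 ≤ 1 and β > 1, the Beta density is monotone decreasing on [0,1]; the mode is at 0.
Mean = 1/(1+20) = 0.0476.
Squared-error loss ⇒ the optimal estimator is the posterior mean.

0.0476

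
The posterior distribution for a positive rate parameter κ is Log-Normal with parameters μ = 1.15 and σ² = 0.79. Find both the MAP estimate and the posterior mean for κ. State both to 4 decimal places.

MAP: 1.4333. Posterior mean: 4.6880.

Mode = exp(μ − σ²) = exp(0.36) = 1.4333.
Mean = exp(μ + σ²/2) = exp(1.545) = 4.6880.
The posterior is right-skewed, so the mean exceeds the mode.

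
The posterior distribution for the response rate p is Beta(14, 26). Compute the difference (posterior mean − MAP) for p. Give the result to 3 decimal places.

0.008

Mode = (14−1)/(14+26−2) = 13/38 = 0.342.
Mean = 14/(14+26) = 14/40 = 0.350.
Difference = 0.350 − 0.342 = 0.008.
The posterior is right-skewed, so the mean exceeds the mode.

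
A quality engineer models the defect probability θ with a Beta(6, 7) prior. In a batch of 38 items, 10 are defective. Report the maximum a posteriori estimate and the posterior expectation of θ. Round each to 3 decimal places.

Posterior: Beta(6+10, 7+28) = Beta(16, 35).
Mode = (16−1)/(16+35−2) = 15/49 = 0.306.
Mean = 16/(16+35) = 16/51 = 0.314.

θ_MAP = 0.306, E[θ|data] = 0.314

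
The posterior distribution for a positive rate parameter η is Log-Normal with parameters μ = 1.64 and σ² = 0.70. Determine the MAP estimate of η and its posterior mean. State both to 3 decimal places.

Mode = exp(μ − σ²) = exp(0.94) = 2.560.
Mean = exp(μ + σ²/2) = exp(1.990) = 7.316.
The posterior is right-skewed, so the mean exceeds the mode.

MAP = 2.560; posterior mean = 7.316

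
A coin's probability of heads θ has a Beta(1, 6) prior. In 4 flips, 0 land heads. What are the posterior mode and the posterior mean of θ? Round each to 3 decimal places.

MAP: 0.000. Posterior mean: 0.091.

Posterior: Beta(1+0, 6+4) = Beta(1, 10).
Since α = 1 ≤ 1 and β > 1, the Beta density is monotone decreasing on [0,1]; the mode is at 0.
Mean = 1/(1+10) = 0.091.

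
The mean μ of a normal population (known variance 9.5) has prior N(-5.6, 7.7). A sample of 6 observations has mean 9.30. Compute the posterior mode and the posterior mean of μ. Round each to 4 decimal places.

Posterior for μ is Normal. Precision-weighted mean: (1/7.7·-5.6 + 6/9.5·9.30) / (1/7.7 + 6/9.5) = 6.7587.
A Normal posterior is symmetric, so mode = mean.

MAP = 6.7587, posterior mean = 6.7587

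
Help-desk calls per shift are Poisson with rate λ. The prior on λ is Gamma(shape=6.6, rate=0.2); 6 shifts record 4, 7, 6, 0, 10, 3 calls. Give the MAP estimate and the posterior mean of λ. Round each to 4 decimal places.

λ_MAP = 5.7419, E[λ|data] = 5.9032

Σ counts = 30. Posterior: Gamma(shape = 6.6+30 = 36.6, rate = 0.2+6 = 6.2).
Mode = (α−1)/β = 35.6/6.2 = 5.7419.
Mean = α/β = 36.6/6.2 = 5.9032.
The posterior is right-skewed, so the mean exceeds the mode.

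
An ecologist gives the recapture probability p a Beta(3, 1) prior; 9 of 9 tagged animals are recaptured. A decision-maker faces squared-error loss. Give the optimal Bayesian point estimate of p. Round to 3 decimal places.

0.923

Posterior: Beta(3+9, 1+0) = Beta(12, 1).
Since β = 1 ≤ 1 and α > 1, the Beta density is monotone increasing on [0,1]; the mode is at 1.
Mean = 12/(12+1) = 0.923.
Squared-error loss ⇒ the optimal estimator is the posterior mean.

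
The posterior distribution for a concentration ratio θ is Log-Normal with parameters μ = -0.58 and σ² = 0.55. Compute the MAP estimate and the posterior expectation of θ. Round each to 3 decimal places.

θ_MAP = 0.323, E[θ|data] = 0.737

Mode = exp(μ − σ²) = exp(-1.13) = 0.323.
Mean = exp(μ + σ²/2) = exp(-0.305) = 0.737.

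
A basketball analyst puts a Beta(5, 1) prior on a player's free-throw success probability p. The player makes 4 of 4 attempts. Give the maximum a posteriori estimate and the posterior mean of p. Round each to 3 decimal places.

Posterior: Beta(5+4, 1+0) = Beta(9, 1).
Since β = 1 ≤ 1 and α > 1, the Beta density is monotone increasing on [0,1]; the mode is at 1.
Mean = 9/(9+1) = 0.900.

MAP: 1.000. Posterior mean: 0.900.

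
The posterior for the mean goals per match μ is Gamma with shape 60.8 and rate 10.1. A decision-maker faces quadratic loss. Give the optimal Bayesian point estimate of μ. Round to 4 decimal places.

Mode = (α−1)/β = 59.8/10.1 = 5.9208.
Mean = α/β = 60.8/10.1 = 6.0198.
Quadratic loss ⇒ the optimal estimator is the posterior mean.

6.0198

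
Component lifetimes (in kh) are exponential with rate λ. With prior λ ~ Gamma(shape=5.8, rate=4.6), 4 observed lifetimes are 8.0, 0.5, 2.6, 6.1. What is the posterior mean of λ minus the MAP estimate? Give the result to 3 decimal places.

Σ times = 17.2. Posterior: Gamma(shape = 5.8+4 = 9.8, rate = 4.6+17.2 = 21.8).
Mode = (α−1)/β = 8.8/21.8 = 0.404.
Mean = α/β = 9.8/21.8 = 0.450.
Difference = 0.450 − 0.404 = 0.046.
Mean > mode: the posterior has a right tail.

0.046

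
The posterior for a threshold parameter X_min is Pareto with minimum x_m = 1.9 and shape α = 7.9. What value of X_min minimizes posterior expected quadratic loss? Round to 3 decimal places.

2.175

The Pareto density is strictly decreasing on [x_m, ∞), so the mode is x_m = 1.900.
Mean = α·x_m/(α−1) = 7.9·1.9/6.9 = 2.175.
Quadratic loss ⇒ the optimal estimator is the posterior mean.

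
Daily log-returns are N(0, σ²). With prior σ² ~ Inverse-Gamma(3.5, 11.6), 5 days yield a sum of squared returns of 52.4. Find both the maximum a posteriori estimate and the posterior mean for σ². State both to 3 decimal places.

MAP: 5.400. Posterior mean: 7.560.

Posterior: Inverse-Gamma(shape = 3.5+5/2 = 6.0, scale = 11.6+52.4/2 = 37.8).
Mode = β/(α+1) = 37.8/7.0 = 5.400.
Mean = β/(α−1) = 37.8/5.0 = 7.560.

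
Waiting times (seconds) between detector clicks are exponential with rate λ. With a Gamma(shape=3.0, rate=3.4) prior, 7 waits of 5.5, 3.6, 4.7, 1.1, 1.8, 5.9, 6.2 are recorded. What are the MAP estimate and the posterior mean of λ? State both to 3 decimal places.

Σ times = 28.8. Posterior: Gamma(shape = 3.0+7 = 10.0, rate = 3.4+28.8 = 32.2).
Mode = (α−1)/β = 9.0/32.2 = 0.280.
Mean = α/β = 10.0/32.2 = 0.311.
The mean is pulled above the mode by the posterior's right skew.

MAP: 0.280. Posterior mean: 0.311.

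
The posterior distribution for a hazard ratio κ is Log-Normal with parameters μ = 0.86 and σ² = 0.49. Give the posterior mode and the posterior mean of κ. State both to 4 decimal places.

Mode = exp(μ − σ²) = exp(0.37) = 1.4477.
Mean = exp(μ + σ²/2) = exp(1.105) = 3.0192.

MAP = 1.4477; posterior mean = 3.0192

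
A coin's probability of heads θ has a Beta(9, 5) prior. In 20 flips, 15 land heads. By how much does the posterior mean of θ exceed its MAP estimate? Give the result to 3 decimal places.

-0.013

Posterior: Beta(9+15, 5+5) = Beta(24, 10).
Mode = (24−1)/(24+10−2) = 23/32 = 0.719.
Mean = 24/(24+10) = 24/34 = 0.706.
Difference = 0.706 − 0.719 = -0.013.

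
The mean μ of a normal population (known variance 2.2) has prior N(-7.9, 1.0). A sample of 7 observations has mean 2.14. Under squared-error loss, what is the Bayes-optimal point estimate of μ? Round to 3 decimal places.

-0.261

Posterior for μ is Normal. Precision-weighted mean: (1/1.0·-7.9 + 7/2.2·2.14) / (1/1.0 + 7/2.2) = -0.261.
A Normal posterior is symmetric, so mode = mean.
Squared-error loss ⇒ the optimal estimator is the posterior mean.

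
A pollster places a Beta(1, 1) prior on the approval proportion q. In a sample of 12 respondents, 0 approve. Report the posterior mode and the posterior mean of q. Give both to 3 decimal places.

MAP: 0.000. Posterior mean: 0.071.

Posterior: Beta(1+0, 1+12) = Beta(1, 13).
Since α = 1 ≤ 1 and β > 1, the Beta density is monotone decreasing on [0,1]; the mode is at 0.
Mean = 1/(1+13) = 0.071.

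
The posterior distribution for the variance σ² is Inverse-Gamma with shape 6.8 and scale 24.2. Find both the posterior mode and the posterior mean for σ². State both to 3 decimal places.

Mode = β/(α+1) = 24.2/7.8 = 3.103.
Mean = β/(α−1) = 24.2/5.8 = 4.172.

MAP = 3.103; posterior mean = 4.172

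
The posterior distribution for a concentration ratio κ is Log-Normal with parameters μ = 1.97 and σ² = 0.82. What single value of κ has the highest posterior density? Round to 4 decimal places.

3.1582

Mode = exp(μ − σ²) = exp(1.15) = 3.1582.
Mean = exp(μ + σ²/2) = exp(2.380) = 10.8049.
This is the posterior mode — the MAP estimate.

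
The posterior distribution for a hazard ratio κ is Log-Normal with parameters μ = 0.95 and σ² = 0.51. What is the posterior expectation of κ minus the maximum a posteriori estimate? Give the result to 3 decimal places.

Mode = exp(μ − σ²) = exp(0.44) = 1.553.
Mean = exp(μ + σ²/2) = exp(1.205) = 3.337.
Difference = 3.337 − 1.553 = 1.784.
The posterior is right-skewed, so the mean exceeds the mode.

1.784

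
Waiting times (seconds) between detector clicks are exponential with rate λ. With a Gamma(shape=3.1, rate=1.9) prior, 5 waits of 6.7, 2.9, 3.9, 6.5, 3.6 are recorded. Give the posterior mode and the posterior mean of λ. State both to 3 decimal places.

λ_MAP = 0.278, E[λ|data] = 0.318

Σ times = 23.6. Posterior: Gamma(shape = 3.1+5 = 8.1, rate = 1.9+23.6 = 25.5).
Mode = (α−1)/β = 7.1/25.5 = 0.278.
Mean = α/β = 8.1/25.5 = 0.318.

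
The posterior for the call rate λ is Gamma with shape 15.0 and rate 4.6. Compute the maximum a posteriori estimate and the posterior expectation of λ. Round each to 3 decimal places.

Mode = (α−1)/β = 14.0/4.6 = 3.043.
Mean = α/β = 15.0/4.6 = 3.261.

maximum a posteriori estimate = 3.043, posterior expectation = 3.261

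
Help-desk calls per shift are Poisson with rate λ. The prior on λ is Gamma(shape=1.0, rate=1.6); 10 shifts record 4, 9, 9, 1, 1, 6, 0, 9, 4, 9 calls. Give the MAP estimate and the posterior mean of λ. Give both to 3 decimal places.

Σ counts = 52. Posterior: Gamma(shape = 1.0+52 = 53.0, rate = 1.6+10 = 11.6).
Mode = (α−1)/β = 52.0/11.6 = 4.483.
Mean = α/β = 53.0/11.6 = 4.569.

MAP estimate = 4.483, posterior mean = 4.569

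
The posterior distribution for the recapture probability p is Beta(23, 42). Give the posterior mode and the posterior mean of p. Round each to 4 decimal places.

Mode = (23−1)/(23+42−2) = 22/63 = 0.3492.
Mean = 23/(23+42) = 23/65 = 0.3538.

posterior mode = 0.3492, posterior mean = 0.3538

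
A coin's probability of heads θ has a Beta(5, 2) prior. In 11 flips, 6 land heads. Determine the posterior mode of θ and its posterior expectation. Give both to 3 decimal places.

θ_MAP = 0.625, E[θ|data] = 0.611

Posterior: Beta(5+6, 2+5) = Beta(11, 7).
Mode = (11−1)/(11+7−2) = 10/16 = 0.625.
Mean = 11/(11+7) = 11/18 = 0.611.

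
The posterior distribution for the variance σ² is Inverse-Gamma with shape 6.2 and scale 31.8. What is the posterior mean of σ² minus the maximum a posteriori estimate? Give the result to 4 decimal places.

Mode = β/(α+1) = 31.8/7.2 = 4.4167.
Mean = β/(α−1) = 31.8/5.2 = 6.1154.
Difference = 6.1154 − 4.4167 = 1.6987.
Mean > mode: the posterior has a right tail.

1.6987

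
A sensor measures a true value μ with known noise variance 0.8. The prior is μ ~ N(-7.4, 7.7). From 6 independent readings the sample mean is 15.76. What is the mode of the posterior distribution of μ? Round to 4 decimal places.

Posterior for μ is Normal. Precision-weighted mean: (1/7.7·-7.4 + 6/0.8·15.76) / (1/7.7 + 6/0.8) = 15.3658.
A Normal posterior is symmetric, so mode = mean.
This is the posterior mode — the MAP estimate.

15.3658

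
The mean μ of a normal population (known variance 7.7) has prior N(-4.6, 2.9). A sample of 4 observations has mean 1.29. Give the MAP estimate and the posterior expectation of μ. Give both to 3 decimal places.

Posterior for μ is Normal. Precision-weighted mean: (1/2.9·-4.6 + 4/7.7·1.29) / (1/2.9 + 4/7.7) = -1.060.
A Normal posterior is symmetric, so mode = mean.

MAP = -1.060, posterior mean = -1.060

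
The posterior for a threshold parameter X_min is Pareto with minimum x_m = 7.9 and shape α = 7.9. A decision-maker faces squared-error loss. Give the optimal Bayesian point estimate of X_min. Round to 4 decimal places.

9.0449

The Pareto density is strictly decreasing on [x_m, ∞), so the mode is x_m = 7.9000.
Mean = α·x_m/(α−1) = 7.9·7.9/6.9 = 9.0449.
Squared-error loss ⇒ the optimal estimator is the posterior mean.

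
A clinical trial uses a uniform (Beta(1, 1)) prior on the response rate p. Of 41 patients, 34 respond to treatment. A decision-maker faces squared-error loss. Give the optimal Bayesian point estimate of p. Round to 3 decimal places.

0.814

Posterior: Beta(1+34, 1+7) = Beta(35, 8).
Mode = (35−1)/(35+8−2) = 34/41 = 0.829.
With a flat prior the MAP equals the MLE, 34/41.
Mean = 35/(35+8) = 35/43 = 0.814.
Squared-error loss ⇒ the optimal estimator is the posterior mean.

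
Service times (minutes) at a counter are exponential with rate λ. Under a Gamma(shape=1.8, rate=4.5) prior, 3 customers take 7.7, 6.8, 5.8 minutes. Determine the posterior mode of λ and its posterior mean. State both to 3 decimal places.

Σ times = 20.3. Posterior: Gamma(shape = 1.8+3 = 4.8, rate = 4.5+20.3 = 24.8).
Mode = (α−1)/β = 3.8/24.8 = 0.153.
Mean = α/β = 4.8/24.8 = 0.194.
Right-skewed posterior ⇒ mode < mean.

MAP = 0.153, posterior mean = 0.194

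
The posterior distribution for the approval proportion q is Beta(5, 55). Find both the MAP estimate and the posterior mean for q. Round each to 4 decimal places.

Mode = (5−1)/(5+55−2) = 4/58 = 0.0690.
Mean = 5/(5+55) = 5/60 = 0.0833.
The mean is pulled above the mode by the posterior's right skew.

MAP estimate = 0.0690, posterior mean = 0.0833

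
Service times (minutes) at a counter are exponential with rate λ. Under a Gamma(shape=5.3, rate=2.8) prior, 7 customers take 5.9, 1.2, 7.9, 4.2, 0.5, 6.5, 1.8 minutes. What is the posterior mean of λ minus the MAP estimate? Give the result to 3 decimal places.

Σ times = 28.0. Posterior: Gamma(shape = 5.3+7 = 12.3, rate = 2.8+28.0 = 30.8).
Mode = (α−1)/β = 11.3/30.8 = 0.367.
Mean = α/β = 12.3/30.8 = 0.399.
Difference = 0.399 − 0.367 = 0.032.

0.032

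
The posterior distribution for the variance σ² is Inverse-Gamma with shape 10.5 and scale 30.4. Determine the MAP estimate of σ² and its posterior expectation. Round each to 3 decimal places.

MAP = 2.643, posterior mean = 3.200

Mode = β/(α+1) = 30.4/11.5 = 2.643.
Mean = β/(α−1) = 30.4/9.5 = 3.200.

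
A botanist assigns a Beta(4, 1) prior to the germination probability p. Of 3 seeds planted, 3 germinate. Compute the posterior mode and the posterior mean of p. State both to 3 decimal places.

Posterior: Beta(4+3, 1+0) = Beta(7, 1).
Since β = 1 ≤ 1 and α > 1, the Beta density is monotone increasing on [0,1]; the mode is at 1.
Mean = 7/(7+1) = 0.875.

MAP = 1.000; posterior mean = 0.875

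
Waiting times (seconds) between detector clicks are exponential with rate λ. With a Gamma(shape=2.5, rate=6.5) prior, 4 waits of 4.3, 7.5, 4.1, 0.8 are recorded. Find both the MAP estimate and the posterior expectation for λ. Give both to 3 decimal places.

λ_MAP = 0.237, E[λ|data] = 0.280

Σ times = 16.7. Posterior: Gamma(shape = 2.5+4 = 6.5, rate = 6.5+16.7 = 23.2).
Mode = (α−1)/β = 5.5/23.2 = 0.237.
Mean = α/β = 6.5/23.2 = 0.280.
Mean > mode: the posterior has a right tail.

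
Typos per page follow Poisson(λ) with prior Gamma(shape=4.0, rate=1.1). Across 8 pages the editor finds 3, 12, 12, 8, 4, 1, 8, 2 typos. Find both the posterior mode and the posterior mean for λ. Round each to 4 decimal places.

Σ counts = 50. Posterior: Gamma(shape = 4.0+50 = 54.0, rate = 1.1+8 = 9.1).
Mode = (α−1)/β = 53.0/9.1 = 5.8242.
Mean = α/β = 54.0/9.1 = 5.9341.

λ_MAP = 5.8242, E[λ|data] = 5.9341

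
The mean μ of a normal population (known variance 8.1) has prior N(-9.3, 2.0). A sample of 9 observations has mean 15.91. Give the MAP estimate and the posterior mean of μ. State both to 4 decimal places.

MAP: 8.0862. Posterior mean: 8.0862.

Posterior for μ is Normal. Precision-weighted mean: (1/2.0·-9.3 + 9/8.1·15.91) / (1/2.0 + 9/8.1) = 8.0862.
A Normal posterior is symmetric, so mode = mean.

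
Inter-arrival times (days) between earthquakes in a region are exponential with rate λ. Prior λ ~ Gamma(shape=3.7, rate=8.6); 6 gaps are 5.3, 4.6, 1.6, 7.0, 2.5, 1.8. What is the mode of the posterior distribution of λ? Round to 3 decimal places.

0.277

Σ times = 22.8. Posterior: Gamma(shape = 3.7+6 = 9.7, rate = 8.6+22.8 = 31.4).
Mode = (α−1)/β = 8.7/31.4 = 0.277.
Mean = α/β = 9.7/31.4 = 0.309.
This is the posterior mode — the MAP estimate.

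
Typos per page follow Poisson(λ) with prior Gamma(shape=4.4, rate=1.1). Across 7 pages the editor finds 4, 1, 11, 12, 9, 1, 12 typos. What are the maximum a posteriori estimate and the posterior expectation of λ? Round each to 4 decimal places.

Σ counts = 50. Posterior: Gamma(shape = 4.4+50 = 54.4, rate = 1.1+7 = 8.1).
Mode = (α−1)/β = 53.4/8.1 = 6.5926.
Mean = α/β = 54.4/8.1 = 6.7160.
Mean > mode: the posterior has a right tail.

maximum a posteriori estimate = 6.5926, posterior expectation = 6.7160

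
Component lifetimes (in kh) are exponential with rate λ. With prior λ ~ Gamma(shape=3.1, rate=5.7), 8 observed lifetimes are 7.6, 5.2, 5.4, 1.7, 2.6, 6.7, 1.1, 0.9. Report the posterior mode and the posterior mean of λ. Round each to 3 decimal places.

Σ times = 31.2. Posterior: Gamma(shape = 3.1+8 = 11.1, rate = 5.7+31.2 = 36.9).
Mode = (α−1)/β = 10.1/36.9 = 0.274.
Mean = α/β = 11.1/36.9 = 0.301.
Right-skewed posterior ⇒ mode < mean.

MAP: 0.274. Posterior mean: 0.301.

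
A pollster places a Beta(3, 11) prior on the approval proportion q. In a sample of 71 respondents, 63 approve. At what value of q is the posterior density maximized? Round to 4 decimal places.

0.7831

Posterior: Beta(3+63, 11+8) = Beta(66, 19).
Mode = (66−1)/(66+19−2) = 65/83 = 0.7831.
Mean = 66/(66+19) = 66/85 = 0.7765.
This is the posterior mode — the MAP estimate.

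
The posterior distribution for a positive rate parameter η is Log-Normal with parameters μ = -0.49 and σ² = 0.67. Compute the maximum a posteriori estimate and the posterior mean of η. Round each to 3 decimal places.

η_MAP = 0.313, E[η|data] = 0.856

Mode = exp(μ − σ²) = exp(-1.16) = 0.313.
Mean = exp(μ + σ²/2) = exp(-0.155) = 0.856.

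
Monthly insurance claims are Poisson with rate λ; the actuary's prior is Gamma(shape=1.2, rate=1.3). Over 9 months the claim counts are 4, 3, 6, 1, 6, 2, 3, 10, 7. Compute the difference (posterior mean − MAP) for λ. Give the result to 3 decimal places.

0.097

Σ counts = 42. Posterior: Gamma(shape = 1.2+42 = 43.2, rate = 1.3+9 = 10.3).
Mode = (α−1)/β = 42.2/10.3 = 4.097.
Mean = α/β = 43.2/10.3 = 4.194.
Difference = 4.194 − 4.097 = 0.097.
The posterior is right-skewed, so the mean exceeds the mode.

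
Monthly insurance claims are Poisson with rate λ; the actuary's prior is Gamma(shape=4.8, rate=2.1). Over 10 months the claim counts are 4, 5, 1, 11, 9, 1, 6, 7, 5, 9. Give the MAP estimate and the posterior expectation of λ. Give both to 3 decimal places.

MAP estimate = 5.107, posterior expectation = 5.190

Σ counts = 58. Posterior: Gamma(shape = 4.8+58 = 62.8, rate = 2.1+10 = 12.1).
Mode = (α−1)/β = 61.8/12.1 = 5.107.
Mean = α/β = 62.8/12.1 = 5.190.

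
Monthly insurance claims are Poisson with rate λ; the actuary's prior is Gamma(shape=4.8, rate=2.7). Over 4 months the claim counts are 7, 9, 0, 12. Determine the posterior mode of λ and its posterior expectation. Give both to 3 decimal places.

MAP = 4.746, posterior mean = 4.896

Σ counts = 28. Posterior: Gamma(shape = 4.8+28 = 32.8, rate = 2.7+4 = 6.7).
Mode = (α−1)/β = 31.8/6.7 = 4.746.
Mean = α/β = 32.8/6.7 = 4.896.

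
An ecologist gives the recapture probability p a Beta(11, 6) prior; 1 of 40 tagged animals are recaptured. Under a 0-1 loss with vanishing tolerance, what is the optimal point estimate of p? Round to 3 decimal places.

0.200

Posterior: Beta(11+1, 6+39) = Beta(12, 45).
Mode = (12−1)/(12+45−2) = 11/55 = 0.200.
Mean = 12/(12+45) = 12/57 = 0.211.
This is the posterior mode — the MAP estimate.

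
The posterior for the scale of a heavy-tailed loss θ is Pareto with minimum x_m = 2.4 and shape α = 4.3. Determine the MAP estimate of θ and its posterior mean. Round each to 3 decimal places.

The Pareto density is strictly decreasing on [x_m, ∞), so the mode is x_m = 2.400.
Mean = α·x_m/(α−1) = 4.3·2.4/3.3 = 3.127.

θ_MAP = 2.400, E[θ|data] = 3.127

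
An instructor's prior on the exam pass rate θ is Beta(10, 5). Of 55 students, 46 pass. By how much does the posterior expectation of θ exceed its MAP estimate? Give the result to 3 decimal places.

Posterior: Beta(10+46, 5+9) = Beta(56, 14).
Mode = (56−1)/(56+14−2) = 55/68 = 0.809.
Mean = 56/(56+14) = 56/70 = 0.800.
Difference = 0.800 − 0.809 = -0.009.
Left-skewed posterior ⇒ mean < mode.

-0.009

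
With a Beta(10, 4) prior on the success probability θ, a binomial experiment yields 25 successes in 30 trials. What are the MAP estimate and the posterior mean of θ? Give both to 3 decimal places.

Posterior: Beta(10+25, 4+5) = Beta(35, 9).
Mode = (35−1)/(35+9−2) = 34/42 = 0.810.
Mean = 35/(35+9) = 35/44 = 0.795.

MAP: 0.810. Posterior mean: 0.795.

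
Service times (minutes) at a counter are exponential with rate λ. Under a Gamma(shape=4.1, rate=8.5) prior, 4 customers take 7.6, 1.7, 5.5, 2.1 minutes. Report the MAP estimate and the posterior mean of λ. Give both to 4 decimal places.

Σ times = 16.9. Posterior: Gamma(shape = 4.1+4 = 8.1, rate = 8.5+16.9 = 25.4).
Mode = (α−1)/β = 7.1/25.4 = 0.2795.
Mean = α/β = 8.1/25.4 = 0.3189.
The mean is pulled above the mode by the posterior's right skew.

MAP = 0.2795, posterior mean = 0.3189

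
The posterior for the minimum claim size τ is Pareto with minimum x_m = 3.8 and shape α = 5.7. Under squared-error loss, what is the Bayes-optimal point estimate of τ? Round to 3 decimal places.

The Pareto density is strictly decreasing on [x_m, ∞), so the mode is x_m = 3.800.
Mean = α·x_m/(α−1) = 5.7·3.8/4.7 = 4.609.
Squared-error loss ⇒ the optimal estimator is the posterior mean.

4.609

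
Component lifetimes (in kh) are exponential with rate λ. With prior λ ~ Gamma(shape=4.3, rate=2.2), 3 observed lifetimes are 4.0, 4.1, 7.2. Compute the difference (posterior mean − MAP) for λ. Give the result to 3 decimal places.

0.057

Σ times = 15.3. Posterior: Gamma(shape = 4.3+3 = 7.3, rate = 2.2+15.3 = 17.5).
Mode = (α−1)/β = 6.3/17.5 = 0.360.
Mean = α/β = 7.3/17.5 = 0.417.
Difference = 0.417 − 0.360 = 0.057.
Right-skewed posterior ⇒ mode < mean.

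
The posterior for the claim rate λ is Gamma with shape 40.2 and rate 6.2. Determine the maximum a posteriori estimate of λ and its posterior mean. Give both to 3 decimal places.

MAP = 6.323; posterior mean = 6.484

Mode = (α−1)/β = 39.2/6.2 = 6.323.
Mean = α/β = 40.2/6.2 = 6.484.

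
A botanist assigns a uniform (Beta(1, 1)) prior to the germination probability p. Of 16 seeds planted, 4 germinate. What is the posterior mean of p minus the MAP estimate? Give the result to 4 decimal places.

0.0278

Posterior: Beta(1+4, 1+12) = Beta(5, 13).
Mode = (5−1)/(5+13−2) = 4/16 = 0.2500.
With a flat prior the MAP equals the MLE, 4/16.
Mean = 5/(5+13) = 5/18 = 0.2778.
Difference = 0.2778 − 0.2500 = 0.0278.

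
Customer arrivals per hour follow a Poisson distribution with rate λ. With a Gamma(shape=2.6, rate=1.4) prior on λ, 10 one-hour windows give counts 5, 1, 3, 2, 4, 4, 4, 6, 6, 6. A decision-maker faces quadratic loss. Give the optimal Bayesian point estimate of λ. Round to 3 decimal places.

3.825

Σ counts = 41. Posterior: Gamma(shape = 2.6+41 = 43.6, rate = 1.4+10 = 11.4).
Mode = (α−1)/β = 42.6/11.4 = 3.737.
Mean = α/β = 43.6/11.4 = 3.825.
Quadratic loss ⇒ the optimal estimator is the posterior mean.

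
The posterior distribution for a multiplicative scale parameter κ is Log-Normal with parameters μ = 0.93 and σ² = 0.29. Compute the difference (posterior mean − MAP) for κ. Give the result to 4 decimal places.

Mode = exp(μ − σ²) = exp(0.64) = 1.8965.
Mean = exp(μ + σ²/2) = exp(1.075) = 2.9300.
Difference = 2.9300 − 1.8965 = 1.0335.
Mean > mode: the posterior has a right tail.

1.0335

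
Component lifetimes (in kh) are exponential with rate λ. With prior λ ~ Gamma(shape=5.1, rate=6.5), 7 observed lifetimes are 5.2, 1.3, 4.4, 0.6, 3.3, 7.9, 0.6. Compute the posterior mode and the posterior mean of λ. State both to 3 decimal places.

Σ times = 23.3. Posterior: Gamma(shape = 5.1+7 = 12.1, rate = 6.5+23.3 = 29.8).
Mode = (α−1)/β = 11.1/29.8 = 0.372.
Mean = α/β = 12.1/29.8 = 0.406.
Right-skewed posterior ⇒ mode < mean.

MAP = 0.372; posterior mean = 0.406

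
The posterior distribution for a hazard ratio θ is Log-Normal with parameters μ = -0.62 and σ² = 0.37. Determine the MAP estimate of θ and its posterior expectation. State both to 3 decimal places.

Mode = exp(μ − σ²) = exp(-0.99) = 0.372.
Mean = exp(μ + σ²/2) = exp(-0.435) = 0.647.

θ_MAP = 0.372, E[θ|data] = 0.647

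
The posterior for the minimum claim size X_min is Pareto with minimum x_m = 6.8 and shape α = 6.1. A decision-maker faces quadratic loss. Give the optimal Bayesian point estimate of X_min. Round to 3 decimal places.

The Pareto density is strictly decreasing on [x_m, ∞), so the mode is x_m = 6.800.
Mean = α·x_m/(α−1) = 6.1·6.8/5.1 = 8.133.
Quadratic loss ⇒ the optimal estimator is the posterior mean.

8.133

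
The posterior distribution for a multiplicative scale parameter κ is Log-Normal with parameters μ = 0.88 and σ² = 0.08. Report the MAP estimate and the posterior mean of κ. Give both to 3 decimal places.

MAP = 2.226, posterior mean = 2.509

Mode = exp(μ − σ²) = exp(0.80) = 2.226.
Mean = exp(μ + σ²/2) = exp(0.920) = 2.509.
Right-skewed posterior ⇒ mode < mean.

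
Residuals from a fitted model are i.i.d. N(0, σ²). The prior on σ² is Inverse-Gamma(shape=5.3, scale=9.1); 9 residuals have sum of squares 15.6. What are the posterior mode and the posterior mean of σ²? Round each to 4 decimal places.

σ²_MAP = 1.5648, E[σ²|data] = 1.9205

Posterior: Inverse-Gamma(shape = 5.3+9/2 = 9.8, scale = 9.1+15.6/2 = 16.9).
Mode = β/(α+1) = 16.9/10.8 = 1.5648.
Mean = β/(α−1) = 16.9/8.8 = 1.9205.
The mean is pulled above the mode by the posterior's right skew.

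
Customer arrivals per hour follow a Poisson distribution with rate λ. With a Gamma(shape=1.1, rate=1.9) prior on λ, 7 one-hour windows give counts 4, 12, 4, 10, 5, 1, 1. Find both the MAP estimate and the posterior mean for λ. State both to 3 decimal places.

MAP = 4.169, posterior mean = 4.281

Σ counts = 37. Posterior: Gamma(shape = 1.1+37 = 38.1, rate = 1.9+7 = 8.9).
Mode = (α−1)/β = 37.1/8.9 = 4.169.
Mean = α/β = 38.1/8.9 = 4.281.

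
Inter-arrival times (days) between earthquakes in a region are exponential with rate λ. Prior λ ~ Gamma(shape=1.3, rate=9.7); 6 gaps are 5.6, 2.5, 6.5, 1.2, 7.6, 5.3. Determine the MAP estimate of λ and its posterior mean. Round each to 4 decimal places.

MAP = 0.1641; posterior mean = 0.1901

Σ times = 28.7. Posterior: Gamma(shape = 1.3+6 = 7.3, rate = 9.7+28.7 = 38.4).
Mode = (α−1)/β = 6.3/38.4 = 0.1641.
Mean = α/β = 7.3/38.4 = 0.1901.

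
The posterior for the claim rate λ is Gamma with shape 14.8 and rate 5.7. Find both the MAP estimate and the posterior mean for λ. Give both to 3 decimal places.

MAP estimate = 2.421, posterior mean = 2.596

Mode = (α−1)/β = 13.8/5.7 = 2.421.
Mean = α/β = 14.8/5.7 = 2.596.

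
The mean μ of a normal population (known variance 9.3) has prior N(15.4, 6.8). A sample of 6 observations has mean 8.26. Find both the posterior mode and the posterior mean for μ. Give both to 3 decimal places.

posterior mode = 9.585, posterior mean = 9.585

Posterior for μ is Normal. Precision-weighted mean: (1/6.8·15.4 + 6/9.3·8.26) / (1/6.8 + 6/9.3) = 9.585.
A Normal posterior is symmetric, so mode = mean.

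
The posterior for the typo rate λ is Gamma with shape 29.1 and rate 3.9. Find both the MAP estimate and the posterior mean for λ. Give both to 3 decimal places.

MAP: 7.205. Posterior mean: 7.462.

Mode = (α−1)/β = 28.1/3.9 = 7.205.
Mean = α/β = 29.1/3.9 = 7.462.
The posterior is right-skewed, so the mean exceeds the mode.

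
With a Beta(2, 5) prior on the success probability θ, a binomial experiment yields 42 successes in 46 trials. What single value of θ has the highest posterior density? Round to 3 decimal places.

0.843

Posterior: Beta(2+42, 5+4) = Beta(44, 9).
Mode = (44−1)/(44+9−2) = 43/51 = 0.843.
Mean = 44/(44+9) = 44/53 = 0.830.
This is the posterior mode — the MAP estimate.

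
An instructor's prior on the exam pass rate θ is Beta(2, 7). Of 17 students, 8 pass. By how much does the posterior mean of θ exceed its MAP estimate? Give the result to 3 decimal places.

Posterior: Beta(2+8, 7+9) = Beta(10, 16).
Mode = (10−1)/(10+16−2) = 9/24 = 0.375.
Mean = 10/(10+16) = 10/26 = 0.385.
Difference = 0.385 − 0.375 = 0.010.
Mean > mode: the posterior has a right tail.

0.010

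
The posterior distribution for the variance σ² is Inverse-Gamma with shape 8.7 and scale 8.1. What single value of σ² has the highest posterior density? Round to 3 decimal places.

0.835

Mode = β/(α+1) = 8.1/9.7 = 0.835.
Mean = β/(α−1) = 8.1/7.7 = 1.052.
This is the posterior mode — the MAP estimate.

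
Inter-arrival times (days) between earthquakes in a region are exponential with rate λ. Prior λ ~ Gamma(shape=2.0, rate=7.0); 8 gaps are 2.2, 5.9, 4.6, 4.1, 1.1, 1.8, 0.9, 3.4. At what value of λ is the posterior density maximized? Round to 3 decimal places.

0.290

Σ times = 24.0. Posterior: Gamma(shape = 2.0+8 = 10.0, rate = 7.0+24.0 = 31.0).
Mode = (α−1)/β = 9.0/31.0 = 0.290.
Mean = α/β = 10.0/31.0 = 0.323.
This is the posterior mode — the MAP estimate.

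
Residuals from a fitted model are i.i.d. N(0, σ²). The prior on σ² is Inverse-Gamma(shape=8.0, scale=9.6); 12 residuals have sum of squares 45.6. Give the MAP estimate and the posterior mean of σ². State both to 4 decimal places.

MAP = 2.1600; posterior mean = 2.4923

Posterior: Inverse-Gamma(shape = 8.0+12/2 = 14.0, scale = 9.6+45.6/2 = 32.4).
Mode = β/(α+1) = 32.4/15.0 = 2.1600.
Mean = β/(α−1) = 32.4/13.0 = 2.4923.
The mean is pulled above the mode by the posterior's right skew.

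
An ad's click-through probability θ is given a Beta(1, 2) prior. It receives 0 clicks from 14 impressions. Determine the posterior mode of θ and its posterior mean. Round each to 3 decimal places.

Posterior: Beta(1+0, 2+14) = Beta(1, 16).
Since α = 1 ≤ 1 and β > 1, the Beta density is monotone decreasing on [0,1]; the mode is at 0.
Mean = 1/(1+16) = 0.059.

MAP = 0.000, posterior mean = 0.059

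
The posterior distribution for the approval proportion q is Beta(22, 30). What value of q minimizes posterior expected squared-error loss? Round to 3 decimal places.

Mode = (22−1)/(22+30−2) = 21/50 = 0.420.
Mean = 22/(22+30) = 22/52 = 0.423.
Squared-error loss ⇒ the optimal estimator is the posterior mean.

0.423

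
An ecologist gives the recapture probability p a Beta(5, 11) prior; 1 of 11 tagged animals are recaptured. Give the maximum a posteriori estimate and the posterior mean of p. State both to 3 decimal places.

MAP = 0.200; posterior mean = 0.222

Posterior: Beta(5+1, 11+10) = Beta(6, 21).
Mode = (6−1)/(6+21−2) = 5/25 = 0.200.
Mean = 6/(6+21) = 6/27 = 0.222.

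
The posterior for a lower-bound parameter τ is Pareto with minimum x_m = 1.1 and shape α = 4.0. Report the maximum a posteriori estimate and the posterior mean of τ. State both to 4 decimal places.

MAP: 1.1000. Posterior mean: 1.4667.

The Pareto density is strictly decreasing on [x_m, ∞), so the mode is x_m = 1.1000.
Mean = α·x_m/(α−1) = 4.0·1.1/3.0 = 1.4667.
The posterior is right-skewed, so the mean exceeds the mode.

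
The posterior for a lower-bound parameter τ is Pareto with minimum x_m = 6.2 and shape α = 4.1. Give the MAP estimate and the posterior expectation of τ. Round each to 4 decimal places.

The Pareto density is strictly decreasing on [x_m, ∞), so the mode is x_m = 6.2000.
Mean = α·x_m/(α−1) = 4.1·6.2/3.1 = 8.2000.

MAP = 6.2000, posterior mean = 8.2000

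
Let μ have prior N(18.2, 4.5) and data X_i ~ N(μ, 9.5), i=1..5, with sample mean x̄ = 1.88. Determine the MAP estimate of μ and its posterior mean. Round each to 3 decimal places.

Posterior for μ is Normal. Precision-weighted mean: (1/4.5·18.2 + 5/9.5·1.88) / (1/4.5 + 5/9.5) = 6.725.
A Normal posterior is symmetric, so mode = mean.

μ_MAP = 6.725, E[μ|data] = 6.725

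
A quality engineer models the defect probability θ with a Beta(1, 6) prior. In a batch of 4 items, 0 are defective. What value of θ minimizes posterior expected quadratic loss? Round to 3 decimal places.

0.091

Posterior: Beta(1+0, 6+4) = Beta(1, 10).
Since α = 1 ≤ 1 and β > 1, the Beta density is monotone decreasing on [0,1]; the mode is at 0.
Mean = 1/(1+10) = 0.091.
Quadratic loss ⇒ the optimal estimator is the posterior mean.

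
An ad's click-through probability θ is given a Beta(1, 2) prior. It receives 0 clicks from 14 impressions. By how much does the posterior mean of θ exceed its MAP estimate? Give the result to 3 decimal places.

0.059

Posterior: Beta(1+0, 2+14) = Beta(1, 16).
Since α = 1 ≤ 1 and β > 1, the Beta density is monotone decreasing on [0,1]; the mode is at 0.
Mean = 1/(1+16) = 0.059.
Difference = 0.059 − 0.000 = 0.059.
The mean is pulled above the mode by the posterior's right skew.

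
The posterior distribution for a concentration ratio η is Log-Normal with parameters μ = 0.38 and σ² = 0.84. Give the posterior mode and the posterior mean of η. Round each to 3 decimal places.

posterior mode = 0.631, posterior mean = 2.226

Mode = exp(μ − σ²) = exp(-0.46) = 0.631.
Mean = exp(μ + σ²/2) = exp(0.800) = 2.226.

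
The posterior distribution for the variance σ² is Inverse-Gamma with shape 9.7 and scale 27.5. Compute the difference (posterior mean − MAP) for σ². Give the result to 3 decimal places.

Mode = β/(α+1) = 27.5/10.7 = 2.570.
Mean = β/(α−1) = 27.5/8.7 = 3.161.
Difference = 3.161 − 2.570 = 0.591.

0.591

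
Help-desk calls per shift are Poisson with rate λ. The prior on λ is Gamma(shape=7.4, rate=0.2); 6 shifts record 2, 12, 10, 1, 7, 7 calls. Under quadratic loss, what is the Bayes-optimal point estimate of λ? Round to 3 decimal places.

Σ counts = 39. Posterior: Gamma(shape = 7.4+39 = 46.4, rate = 0.2+6 = 6.2).
Mode = (α−1)/β = 45.4/6.2 = 7.323.
Mean = α/β = 46.4/6.2 = 7.484.
Quadratic loss ⇒ the optimal estimator is the posterior mean.

7.484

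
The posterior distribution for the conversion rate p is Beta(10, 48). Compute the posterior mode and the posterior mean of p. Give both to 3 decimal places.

MAP: 0.161. Posterior mean: 0.172.

Mode = (10−1)/(10+48−2) = 9/56 = 0.161.
Mean = 10/(10+48) = 10/58 = 0.172.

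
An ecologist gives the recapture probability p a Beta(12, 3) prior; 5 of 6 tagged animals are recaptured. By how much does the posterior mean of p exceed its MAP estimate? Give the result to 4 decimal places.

-0.0326

Posterior: Beta(12+5, 3+1) = Beta(17, 4).
Mode = (17−1)/(17+4−2) = 16/19 = 0.8421.
Mean = 17/(17+4) = 17/21 = 0.8095.
Difference = 0.8095 − 0.8421 = -0.0326.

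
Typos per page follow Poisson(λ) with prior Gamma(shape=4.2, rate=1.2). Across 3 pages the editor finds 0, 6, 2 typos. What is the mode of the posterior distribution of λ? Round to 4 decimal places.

Σ counts = 8. Posterior: Gamma(shape = 4.2+8 = 12.2, rate = 1.2+3 = 4.2).
Mode = (α−1)/β = 11.2/4.2 = 2.6667.
Mean = α/β = 12.2/4.2 = 2.9048.
This is the posterior mode — the MAP estimate.

2.6667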